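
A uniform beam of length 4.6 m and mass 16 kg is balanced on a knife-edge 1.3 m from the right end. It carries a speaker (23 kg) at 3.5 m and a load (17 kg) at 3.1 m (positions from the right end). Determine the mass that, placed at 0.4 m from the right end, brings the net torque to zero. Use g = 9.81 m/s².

m ≈ 108 kg

Taking torques about the knife-edge (at 1.3 m from the right end):
Beam weight: 16 × 9.81 = 157 N down at 2.3 m → arm 1 m, τ = 157 × 1 = 157 N·m counterclockwise.
Speaker: 23 × 9.81 = 225.6 N down at 3.5 m → arm 2.2 m, τ = 225.6 × 2.2 = 496.3 N·m counterclockwise.
Load: 17 × 9.81 = 166.8 N down at 3.1 m → arm 1.8 m, τ = 166.8 × 1.8 = 300.2 N·m counterclockwise.
Net moment of known loads = 953.5 N·m counterclockwise.
An unknown mass m at 0.4 m has arm 0.9 m; its moment is m·g·0.9 clockwise.
Στ = 0 ⇒ m × 9.81 × 0.9 = 953.5 ⇒ m = 953.5 / (9.81 × 0.9) = 108 kg.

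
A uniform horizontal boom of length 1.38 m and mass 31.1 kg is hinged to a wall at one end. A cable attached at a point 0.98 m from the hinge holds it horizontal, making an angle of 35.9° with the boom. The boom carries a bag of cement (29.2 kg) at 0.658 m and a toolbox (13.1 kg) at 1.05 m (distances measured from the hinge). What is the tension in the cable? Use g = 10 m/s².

Sum moments about the hinge (the unknown hinge reaction has zero arm there).
Beam weight: 31.1 × 10 = 311 N down at 0.69 m → arm 0.69 m, τ = 311 × 0.69 = 214.6 N·m clockwise.
Bag of cement: 29.2 × 10 = 292 N down at 0.658 m → arm 0.658 m, τ = 292 × 0.658 = 192.1 N·m clockwise.
Toolbox: 13.1 × 10 = 131 N down at 1.05 m → arm 1.05 m, τ = 131 × 1.05 = 137.6 N·m clockwise.
Total clockwise load moment = 544.3 N·m.
The cable tension T acts at 0.98 m; only its component perpendicular to the boom, T sinθ, produces torque. sin 35.9° = 0.5864.
For rotational equilibrium, T × 0.98 × 0.5864 = 544.3, so T = 544.3 / 0.5747 = 947 N.

T ≈ 947 N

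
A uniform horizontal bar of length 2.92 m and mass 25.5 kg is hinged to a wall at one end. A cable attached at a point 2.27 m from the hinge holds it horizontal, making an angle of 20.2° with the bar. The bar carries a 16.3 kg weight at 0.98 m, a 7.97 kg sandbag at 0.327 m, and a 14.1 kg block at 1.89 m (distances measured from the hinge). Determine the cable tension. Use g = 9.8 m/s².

Take moments about the hinge.
Beam weight: 25.5 × 9.8 = 249.9 N down at 1.46 m → arm 1.46 m, τ = 249.9 × 1.46 = 364.9 N·m clockwise.
Weight: 16.3 × 9.8 = 159.7 N down at 0.98 m → arm 0.98 m, τ = 159.7 × 0.98 = 156.5 N·m clockwise.
Sandbag: 7.97 × 9.8 = 78.11 N down at 0.327 m → arm 0.327 m, τ = 78.11 × 0.327 = 25.54 N·m clockwise.
Block: 14.1 × 9.8 = 138.2 N down at 1.89 m → arm 1.89 m, τ = 138.2 × 1.89 = 261.2 N·m clockwise.
Total clockwise load moment = 808.1 N·m.
The cable tension T acts at 2.27 m; only its component perpendicular to the bar, T sinθ, produces torque. sin 20.2° = 0.3453.
Setting net torque to zero: T × 2.27 × 0.3453 = 808.1 → T = 808.1 / 0.7838 = 1030 N.

T ≈ 1030 N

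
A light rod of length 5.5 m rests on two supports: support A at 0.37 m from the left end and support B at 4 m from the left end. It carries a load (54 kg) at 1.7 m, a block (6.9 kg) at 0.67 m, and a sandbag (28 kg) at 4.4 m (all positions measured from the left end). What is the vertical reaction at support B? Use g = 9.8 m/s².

R_B ≈ 504 N

Taking torques about support A:
Load: 54 × 9.8 = 529.2 N down at 1.7 m → arm 1.33 m, τ = 529.2 × 1.33 = 703.8 N·m clockwise.
Block: 6.9 × 9.8 = 67.62 N down at 0.67 m → arm 0.3 m, τ = 67.62 × 0.3 = 20.29 N·m clockwise.
Sandbag: 28 × 9.8 = 274.4 N down at 4.4 m → arm 4.03 m, τ = 274.4 × 4.03 = 1106 N·m clockwise.
Net load moment about support A = 1830 N·m clockwise.
Reaction R at support B is upward at 4 m, arm 3.63 m → moment R × 3.63 counterclockwise.
Στ = 0 ⇒ R × 3.63 = 1830 ⇒ R = 504 N.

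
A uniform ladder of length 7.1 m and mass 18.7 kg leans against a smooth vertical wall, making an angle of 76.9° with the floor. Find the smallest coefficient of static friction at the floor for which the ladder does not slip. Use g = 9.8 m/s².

Taking torques about the foot of the ladder:
Ladder weight 18.7×9.8 = 183.3 N acts at 3.55 m along the ladder; its horizontal arm is 3.55·cos76.9° = 0.8046 m → τ = 147.5 N·m clockwise.
Wall normal N acts horizontally at the top; its moment arm is the height L sinθ = 7.1·sin76.9° = 6.915 m, counterclockwise.
Setting net torque to zero: N × 6.915 = 147.5 → N = 21.33 N.
ΣFx = 0 ⇒ f = N_wall = 21.33 N. ΣFy = 0 ⇒ N_floor = 183.3 N.
μ_min = f / N_floor = 21.33 / 183.3 = 0.116.

μ_min ≈ 0.116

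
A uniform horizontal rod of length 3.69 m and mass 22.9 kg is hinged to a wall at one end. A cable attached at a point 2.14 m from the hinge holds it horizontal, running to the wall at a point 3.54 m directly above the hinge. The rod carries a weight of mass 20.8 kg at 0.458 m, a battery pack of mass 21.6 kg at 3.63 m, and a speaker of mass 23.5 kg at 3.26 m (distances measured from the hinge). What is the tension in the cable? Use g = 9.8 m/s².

Choose the hinge as the axis so the unknown hinge reaction has zero arm there.
Beam weight: 22.9 × 9.8 = 224.4 N down at 1.845 m → arm 1.845 m, τ = 224.4 × 1.845 = 414 N·m clockwise.
Weight: 20.8 × 9.8 = 203.8 N down at 0.458 m → arm 0.458 m, τ = 203.8 × 0.458 = 93.34 N·m clockwise.
Battery pack: 21.6 × 9.8 = 211.7 N down at 3.63 m → arm 3.63 m, τ = 211.7 × 3.63 = 768.5 N·m clockwise.
Speaker: 23.5 × 9.8 = 230.3 N down at 3.26 m → arm 3.26 m, τ = 230.3 × 3.26 = 750.8 N·m clockwise.
Total clockwise load moment = 2027 N·m.
The cable tension T acts at 2.14 m; only its component perpendicular to the rod, T sinθ, produces torque. sinθ = h/√(h²+d²) = 3.54/√(3.54²+2.14²) = 0.8558.
Balancing moments: T × 2.14 × 0.8558 = 2027, giving T = 2027 / 1.831 = 1110 N.

T ≈ 1110 N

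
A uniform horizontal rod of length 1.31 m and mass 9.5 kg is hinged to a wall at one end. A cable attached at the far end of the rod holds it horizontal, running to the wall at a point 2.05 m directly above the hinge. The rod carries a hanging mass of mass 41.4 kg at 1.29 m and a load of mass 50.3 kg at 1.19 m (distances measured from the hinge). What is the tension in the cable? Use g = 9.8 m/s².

Take moments about the hinge.
Beam weight: 9.5 × 9.8 = 93.1 N down at 0.655 m → arm 0.655 m, τ = 93.1 × 0.655 = 60.98 N·m clockwise.
Hanging mass: 41.4 × 9.8 = 405.7 N down at 1.29 m → arm 1.29 m, τ = 405.7 × 1.29 = 523.4 N·m clockwise.
Load: 50.3 × 9.8 = 492.9 N down at 1.19 m → arm 1.19 m, τ = 492.9 × 1.19 = 586.6 N·m clockwise.
Total clockwise load moment = 1171 N·m.
The cable tension T acts at 1.31 m; only its component perpendicular to the rod, T sinθ, produces torque. sinθ = h/√(h²+d²) = 2.05/√(2.05²+1.31²) = 0.8426.
Balancing moments: T × 1.31 × 0.8426 = 1171, giving T = 1171 / 1.104 = 1060 N.

T ≈ 1060 N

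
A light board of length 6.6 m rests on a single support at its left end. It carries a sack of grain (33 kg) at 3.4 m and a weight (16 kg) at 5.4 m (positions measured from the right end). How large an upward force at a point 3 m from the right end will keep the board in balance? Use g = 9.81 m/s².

F ≈ 340 N

Choose the left end as the axis so the unknown pivot reaction has zero arm there.
Sack of grain: 33 × 9.81 = 323.7 N down at 3.4 m → arm 3.2 m, τ = 323.7 × 3.2 = 1036 N·m clockwise.
Weight: 16 × 9.81 = 157 N down at 5.4 m → arm 1.2 m, τ = 157 × 1.2 = 188.4 N·m clockwise.
Net moment of the loads = 1224 N·m clockwise.
The upward force F acts at a point 3 m from the right end, arm 3.6 m, giving F × 3.6 counterclockwise.
Setting net torque to zero: F × 3.6 = 1224 → F = 1224 / 3.6 = 340 N.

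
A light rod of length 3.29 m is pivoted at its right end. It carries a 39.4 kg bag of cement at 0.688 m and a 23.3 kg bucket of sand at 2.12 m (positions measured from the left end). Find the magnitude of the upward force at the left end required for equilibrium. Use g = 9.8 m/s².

About the right end:
Bag of cement: 39.4 × 9.8 = 386.1 N down at 0.688 m → arm 2.602 m, τ = 386.1 × 2.602 = 1005 N·m counterclockwise.
Bucket of sand: 23.3 × 9.8 = 228.3 N down at 2.12 m → arm 1.17 m, τ = 228.3 × 1.17 = 267.1 N·m counterclockwise.
Net moment of the loads = 1272 N·m counterclockwise.
The upward force F acts at the left end, arm 3.29 m, giving F × 3.29 clockwise.
Στ = 0 ⇒ F × 3.29 = 1272 ⇒ F = 1272 / 3.29 = 387 N.

F ≈ 387 N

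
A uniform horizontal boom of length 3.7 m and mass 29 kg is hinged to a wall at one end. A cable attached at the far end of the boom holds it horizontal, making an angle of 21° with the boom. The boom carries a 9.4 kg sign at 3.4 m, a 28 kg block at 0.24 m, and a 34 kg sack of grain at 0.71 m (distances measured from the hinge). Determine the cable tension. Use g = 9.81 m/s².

T ≈ 862 N

Choose the hinge as the axis so the unknown hinge reaction has zero arm there.
Beam weight: 29 × 9.81 = 284.5 N down at 1.85 m → arm 1.85 m, τ = 284.5 × 1.85 = 526.3 N·m clockwise.
Sign: 9.4 × 9.81 = 92.21 N down at 3.4 m → arm 3.4 m, τ = 92.21 × 3.4 = 313.5 N·m clockwise.
Block: 28 × 9.81 = 274.7 N down at 0.24 m → arm 0.24 m, τ = 274.7 × 0.24 = 65.93 N·m clockwise.
Sack of grain: 34 × 9.81 = 333.5 N down at 0.71 m → arm 0.71 m, τ = 333.5 × 0.71 = 236.8 N·m clockwise.
Total clockwise load moment = 1143 N·m.
The cable tension T acts at 3.7 m; only its component perpendicular to the boom, T sinθ, produces torque. sin 21° = 0.3584.
Setting net torque to zero: T × 3.7 × 0.3584 = 1143 → T = 1143 / 1.326 = 862 N.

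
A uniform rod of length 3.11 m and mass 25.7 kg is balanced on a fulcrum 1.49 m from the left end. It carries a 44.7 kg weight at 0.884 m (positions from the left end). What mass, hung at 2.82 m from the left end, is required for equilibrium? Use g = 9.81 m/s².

m ≈ 19.1 kg

Taking torques about the fulcrum (at 1.49 m from the left end):
Beam weight: 25.7 × 9.81 = 252.1 N down at 1.555 m → arm 0.065 m, τ = 252.1 × 0.065 = 16.39 N·m clockwise.
Weight: 44.7 × 9.81 = 438.5 N down at 0.884 m → arm 0.606 m, τ = 438.5 × 0.606 = 265.7 N·m counterclockwise.
Net moment of known loads = 249.3 N·m counterclockwise.
An unknown mass m at 2.82 m has arm 1.33 m; its moment is m·g·1.33 clockwise.
For rotational equilibrium, m × 9.81 × 1.33 = 249.3, so m = 249.3 / (9.81 × 1.33) = 19.1 kg.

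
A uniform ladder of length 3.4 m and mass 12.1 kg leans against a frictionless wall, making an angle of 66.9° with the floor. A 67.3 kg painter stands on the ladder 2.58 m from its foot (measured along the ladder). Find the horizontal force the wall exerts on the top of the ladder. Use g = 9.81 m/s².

N_wall ≈ 239 N

Take moments about the foot of the ladder.
Ladder weight 12.1×9.81 = 118.7 N acts at 1.7 m along the ladder; its horizontal arm is 1.7·cos66.9° = 0.667 m → τ = 79.17 N·m clockwise.
Painter: 67.3×9.81 = 660.2 N at 2.58 m → arm 1.012 m → τ = 668.1 N·m clockwise.
Wall normal N acts horizontally at the top; its moment arm is the height L sinθ = 3.4·sin66.9° = 3.127 m, counterclockwise.
Setting net torque to zero: N × 3.127 = 747.3 → N = 239 N.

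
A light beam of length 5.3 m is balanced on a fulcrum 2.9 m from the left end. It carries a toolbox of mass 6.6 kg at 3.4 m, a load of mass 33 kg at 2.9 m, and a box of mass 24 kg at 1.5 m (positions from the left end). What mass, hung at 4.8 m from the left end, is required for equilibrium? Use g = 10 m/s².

Choose the fulcrum (at 2.9 m from the left end) as the axis so the support reaction has zero arm there.
Toolbox: 6.6 × 10 = 66 N down at 3.4 m → arm 0.5 m, τ = 66 × 0.5 = 33 N·m clockwise.
Load: acts at the fulcrum, moment arm 0 → no torque.
Box: 24 × 10 = 240 N down at 1.5 m → arm 1.4 m, τ = 240 × 1.4 = 336 N·m counterclockwise.
Net moment of known loads = 303 N·m counterclockwise.
An unknown mass m at 4.8 m has arm 1.9 m; its moment is m·g·1.9 clockwise.
Setting net torque to zero: m × 10 × 1.9 = 303 → m = 303 / (10 × 1.9) = 15.9 kg.

m ≈ 15.9 kg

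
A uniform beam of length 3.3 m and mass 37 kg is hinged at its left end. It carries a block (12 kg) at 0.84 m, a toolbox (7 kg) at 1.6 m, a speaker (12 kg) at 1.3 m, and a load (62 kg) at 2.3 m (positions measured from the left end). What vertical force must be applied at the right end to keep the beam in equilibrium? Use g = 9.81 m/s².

Take moments about the left end.
Beam weight: 37 × 9.81 = 363 N down at 1.65 m → arm 1.65 m, τ = 363 × 1.65 = 598.9 N·m clockwise.
Block: 12 × 9.81 = 117.7 N down at 0.84 m → arm 0.84 m, τ = 117.7 × 0.84 = 98.87 N·m clockwise.
Toolbox: 7 × 9.81 = 68.67 N down at 1.6 m → arm 1.6 m, τ = 68.67 × 1.6 = 109.9 N·m clockwise.
Speaker: 12 × 9.81 = 117.7 N down at 1.3 m → arm 1.3 m, τ = 117.7 × 1.3 = 153 N·m clockwise.
Load: 62 × 9.81 = 608.2 N down at 2.3 m → arm 2.3 m, τ = 608.2 × 2.3 = 1399 N·m clockwise.
Net moment of the loads = 2360 N·m clockwise.
The upward force F acts at the right end, arm 3.3 m, giving F × 3.3 counterclockwise.
Στ = 0 ⇒ F × 3.3 = 2360 ⇒ F = 2360 / 3.3 = 715 N.

F ≈ 715 N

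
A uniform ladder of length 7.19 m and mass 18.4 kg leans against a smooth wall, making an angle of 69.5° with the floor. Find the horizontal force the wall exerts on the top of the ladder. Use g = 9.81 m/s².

Choose the foot of the ladder as the axis so the floor normal and friction both act there and drop out.
Ladder weight 18.4×9.81 = 180.5 N acts at 3.595 m along the ladder; its horizontal arm is 3.595·cos69.5° = 1.259 m → τ = 227.2 N·m clockwise.
Wall normal N acts horizontally at the top; its moment arm is the height L sinθ = 7.19·sin69.5° = 6.735 m, counterclockwise.
Setting net torque to zero: N × 6.735 = 227.2 → N = 33.7 N.

N_wall ≈ 33.7 N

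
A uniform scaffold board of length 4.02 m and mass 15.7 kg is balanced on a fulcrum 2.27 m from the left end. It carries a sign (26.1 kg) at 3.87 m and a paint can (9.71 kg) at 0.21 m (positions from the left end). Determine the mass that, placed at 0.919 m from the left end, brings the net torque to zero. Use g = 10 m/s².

m ≈ 13.1 kg

Choose the fulcrum (at 2.27 m from the left end) as the axis so the support reaction has zero arm there.
Beam weight: 15.7 × 10 = 157 N down at 2.01 m → arm 0.26 m, τ = 157 × 0.26 = 40.82 N·m counterclockwise.
Sign: 26.1 × 10 = 261 N down at 3.87 m → arm 1.6 m, τ = 261 × 1.6 = 417.6 N·m clockwise.
Paint can: 9.71 × 10 = 97.1 N down at 0.21 m → arm 2.06 m, τ = 97.1 × 2.06 = 200 N·m counterclockwise.
Net moment of known loads = 176.8 N·m clockwise.
An unknown mass m at 0.919 m has arm 1.351 m; its moment is m·g·1.351 counterclockwise.
Στ = 0 ⇒ m × 10 × 1.351 = 176.8 ⇒ m = 176.8 / (10 × 1.351) = 13.1 kg.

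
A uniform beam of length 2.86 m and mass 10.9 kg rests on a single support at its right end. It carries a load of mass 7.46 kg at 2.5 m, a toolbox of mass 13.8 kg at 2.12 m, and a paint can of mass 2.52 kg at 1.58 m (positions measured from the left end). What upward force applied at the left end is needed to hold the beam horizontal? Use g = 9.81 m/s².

F ≈ 109 N

Taking torques about the right end:
Beam weight: 10.9 × 9.81 = 106.9 N down at 1.43 m → arm 1.43 m, τ = 106.9 × 1.43 = 152.9 N·m counterclockwise.
Load: 7.46 × 9.81 = 73.18 N down at 2.5 m → arm 0.36 m, τ = 73.18 × 0.36 = 26.34 N·m counterclockwise.
Toolbox: 13.8 × 9.81 = 135.4 N down at 2.12 m → arm 0.74 m, τ = 135.4 × 0.74 = 100.2 N·m counterclockwise.
Paint can: 2.52 × 9.81 = 24.72 N down at 1.58 m → arm 1.28 m, τ = 24.72 × 1.28 = 31.64 N·m counterclockwise.
Net moment of the loads = 311.1 N·m counterclockwise.
The upward force F acts at the left end, arm 2.86 m, giving F × 2.86 clockwise.
Στ = 0 ⇒ F × 2.86 = 311.1 ⇒ F = 311.1 / 2.86 = 109 N.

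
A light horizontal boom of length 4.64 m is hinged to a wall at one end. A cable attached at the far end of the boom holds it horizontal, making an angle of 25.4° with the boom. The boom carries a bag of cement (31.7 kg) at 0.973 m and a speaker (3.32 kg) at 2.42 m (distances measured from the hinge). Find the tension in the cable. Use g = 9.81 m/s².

Taking torques about the hinge:
Bag of cement: 31.7 × 9.81 = 311 N down at 0.973 m → arm 0.973 m, τ = 311 × 0.973 = 302.6 N·m clockwise.
Speaker: 3.32 × 9.81 = 32.57 N down at 2.42 m → arm 2.42 m, τ = 32.57 × 2.42 = 78.82 N·m clockwise.
Total clockwise load moment = 381.4 N·m.
The cable tension T acts at 4.64 m; only its component perpendicular to the boom, T sinθ, produces torque. sin 25.4° = 0.4289.
Στ = 0 ⇒ T × 4.64 × 0.4289 = 381.4 ⇒ T = 381.4 / 1.99 = 192 N.

T ≈ 192 N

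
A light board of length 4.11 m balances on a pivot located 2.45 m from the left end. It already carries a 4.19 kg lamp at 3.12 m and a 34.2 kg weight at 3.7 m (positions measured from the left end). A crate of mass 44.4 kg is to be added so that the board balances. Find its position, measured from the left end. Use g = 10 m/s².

x ≈ 1.42 m from the left end

Taking torques about the pivot (at 2.45 m from the left end):
Lamp: 4.19 × 10 = 41.9 N down at 3.12 m → arm 0.67 m, τ = 41.9 × 0.67 = 28.07 N·m clockwise.
Weight: 34.2 × 10 = 342 N down at 3.7 m → arm 1.25 m, τ = 342 × 1.25 = 427.5 N·m clockwise.
Net moment of existing loads = 455.6 N·m clockwise.
The crate weighs 44.4 × 10 = 444 N and must supply an equal counterclockwise moment, so its lever arm about the pivot is 455.6 / 444 = 1.03 m.
That puts it at 2.45 − 1.03 = 1.42 m from the left end.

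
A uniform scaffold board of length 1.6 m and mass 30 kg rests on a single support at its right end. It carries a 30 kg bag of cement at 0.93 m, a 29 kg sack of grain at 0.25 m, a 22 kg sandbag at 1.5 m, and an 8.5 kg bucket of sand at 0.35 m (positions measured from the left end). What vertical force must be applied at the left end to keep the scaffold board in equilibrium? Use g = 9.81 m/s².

Taking torques about the right end:
Beam weight: 30 × 9.81 = 294.3 N down at 0.8 m → arm 0.8 m, τ = 294.3 × 0.8 = 235.4 N·m counterclockwise.
Bag of cement: 30 × 9.81 = 294.3 N down at 0.93 m → arm 0.67 m, τ = 294.3 × 0.67 = 197.2 N·m counterclockwise.
Sack of grain: 29 × 9.81 = 284.5 N down at 0.25 m → arm 1.35 m, τ = 284.5 × 1.35 = 384.1 N·m counterclockwise.
Sandbag: 22 × 9.81 = 215.8 N down at 1.5 m → arm 0.1 m, τ = 215.8 × 0.1 = 21.58 N·m counterclockwise.
Bucket of sand: 8.5 × 9.81 = 83.39 N down at 0.35 m → arm 1.25 m, τ = 83.39 × 1.25 = 104.2 N·m counterclockwise.
Net moment of the loads = 942.5 N·m counterclockwise.
The upward force F acts at the left end, arm 1.6 m, giving F × 1.6 clockwise.
Στ = 0 ⇒ F × 1.6 = 942.5 ⇒ F = 942.5 / 1.6 = 589 N.

F ≈ 589 N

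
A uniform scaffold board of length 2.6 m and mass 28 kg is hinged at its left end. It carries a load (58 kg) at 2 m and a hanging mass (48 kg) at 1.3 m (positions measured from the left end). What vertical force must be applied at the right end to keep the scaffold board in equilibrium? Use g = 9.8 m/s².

Taking torques about the left end:
Beam weight: 28 × 9.8 = 274.4 N down at 1.3 m → arm 1.3 m, τ = 274.4 × 1.3 = 356.7 N·m clockwise.
Load: 58 × 9.8 = 568.4 N down at 2 m → arm 2 m, τ = 568.4 × 2 = 1137 N·m clockwise.
Hanging mass: 48 × 9.8 = 470.4 N down at 1.3 m → arm 1.3 m, τ = 470.4 × 1.3 = 611.5 N·m clockwise.
Net moment of the loads = 2105 N·m clockwise.
The upward force F acts at the right end, arm 2.6 m, giving F × 2.6 counterclockwise.
For rotational equilibrium, F × 2.6 = 2105, so F = 2105 / 2.6 = 810 N.

F ≈ 810 N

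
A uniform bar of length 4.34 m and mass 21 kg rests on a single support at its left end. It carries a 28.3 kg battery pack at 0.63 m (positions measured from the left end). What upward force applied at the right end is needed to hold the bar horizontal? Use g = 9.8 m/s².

F ≈ 143 N

Sum moments about the left end (the unknown pivot reaction has zero arm there).
Beam weight: 21 × 9.8 = 205.8 N down at 2.17 m → arm 2.17 m, τ = 205.8 × 2.17 = 446.6 N·m clockwise.
Battery pack: 28.3 × 9.8 = 277.3 N down at 0.63 m → arm 0.63 m, τ = 277.3 × 0.63 = 174.7 N·m clockwise.
Net moment of the loads = 621.3 N·m clockwise.
The upward force F acts at the right end, arm 4.34 m, giving F × 4.34 counterclockwise.
For rotational equilibrium, F × 4.34 = 621.3, so F = 621.3 / 4.34 = 143 N.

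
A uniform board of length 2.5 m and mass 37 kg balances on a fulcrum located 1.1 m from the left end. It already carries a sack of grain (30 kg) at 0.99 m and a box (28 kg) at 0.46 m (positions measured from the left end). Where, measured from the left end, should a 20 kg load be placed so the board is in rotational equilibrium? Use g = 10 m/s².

Sum moments about the fulcrum (at 1.1 m from the left end) (the support reaction has zero arm there).
Beam weight: 37 × 10 = 370 N down at 1.25 m → arm 0.15 m, τ = 370 × 0.15 = 55.5 N·m clockwise.
Sack of grain: 30 × 10 = 300 N down at 0.99 m → arm 0.11 m, τ = 300 × 0.11 = 33 N·m counterclockwise.
Box: 28 × 10 = 280 N down at 0.46 m → arm 0.64 m, τ = 280 × 0.64 = 179.2 N·m counterclockwise.
Net moment of existing loads = 156.7 N·m counterclockwise.
The load weighs 20 × 10 = 200 N and must supply an equal clockwise moment, so its lever arm about the fulcrum is 156.7 / 200 = 0.783 m.
That puts it at 1.1 + 0.783 = 1.88 m from the left end.

x ≈ 1.88 m from the left end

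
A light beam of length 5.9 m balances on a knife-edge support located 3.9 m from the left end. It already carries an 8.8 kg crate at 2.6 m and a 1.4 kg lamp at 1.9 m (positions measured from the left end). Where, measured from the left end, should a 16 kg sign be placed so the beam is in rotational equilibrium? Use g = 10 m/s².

Sum moments about the knife-edge support (at 3.9 m from the left end) (the support reaction has zero arm there).
Crate: 8.8 × 10 = 88 N down at 2.6 m → arm 1.3 m, τ = 88 × 1.3 = 114.4 N·m counterclockwise.
Lamp: 1.4 × 10 = 14 N down at 1.9 m → arm 2 m, τ = 14 × 2 = 28 N·m counterclockwise.
Net moment of existing loads = 142.4 N·m counterclockwise.
The sign weighs 16 × 10 = 160 N and must supply an equal clockwise moment, so its lever arm about the knife-edge support is 142.4 / 160 = 0.89 m.
That puts it at 3.9 + 0.89 = 4.79 m from the left end.

x ≈ 4.79 m from the left end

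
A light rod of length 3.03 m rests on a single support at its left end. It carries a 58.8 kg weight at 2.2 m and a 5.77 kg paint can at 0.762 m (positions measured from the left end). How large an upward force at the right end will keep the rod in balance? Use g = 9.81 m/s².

F ≈ 433 N

Take moments about the left end.
Weight: 58.8 × 9.81 = 576.8 N down at 2.2 m → arm 2.2 m, τ = 576.8 × 2.2 = 1269 N·m clockwise.
Paint can: 5.77 × 9.81 = 56.6 N down at 0.762 m → arm 0.762 m, τ = 56.6 × 0.762 = 43.13 N·m clockwise.
Net moment of the loads = 1312 N·m clockwise.
The upward force F acts at the right end, arm 3.03 m, giving F × 3.03 counterclockwise.
Balancing moments: F × 3.03 = 1312, giving F = 1312 / 3.03 = 433 N.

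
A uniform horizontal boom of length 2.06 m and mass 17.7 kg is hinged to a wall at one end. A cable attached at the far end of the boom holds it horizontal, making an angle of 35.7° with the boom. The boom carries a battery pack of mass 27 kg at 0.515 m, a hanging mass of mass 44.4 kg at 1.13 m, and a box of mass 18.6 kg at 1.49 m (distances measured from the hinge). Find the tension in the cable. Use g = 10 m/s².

T ≈ 915 N

Choose the hinge as the axis so the unknown hinge reaction has zero arm there.
Beam weight: 17.7 × 10 = 177 N down at 1.03 m → arm 1.03 m, τ = 177 × 1.03 = 182.3 N·m clockwise.
Battery pack: 27 × 10 = 270 N down at 0.515 m → arm 0.515 m, τ = 270 × 0.515 = 139.1 N·m clockwise.
Hanging mass: 44.4 × 10 = 444 N down at 1.13 m → arm 1.13 m, τ = 444 × 1.13 = 501.7 N·m clockwise.
Box: 18.6 × 10 = 186 N down at 1.49 m → arm 1.49 m, τ = 186 × 1.49 = 277.1 N·m clockwise.
Total clockwise load moment = 1100 N·m.
The cable tension T acts at 2.06 m; only its component perpendicular to the boom, T sinθ, produces torque. sin 35.7° = 0.5835.
Στ = 0 ⇒ T × 2.06 × 0.5835 = 1100 ⇒ T = 1100 / 1.202 = 915 N.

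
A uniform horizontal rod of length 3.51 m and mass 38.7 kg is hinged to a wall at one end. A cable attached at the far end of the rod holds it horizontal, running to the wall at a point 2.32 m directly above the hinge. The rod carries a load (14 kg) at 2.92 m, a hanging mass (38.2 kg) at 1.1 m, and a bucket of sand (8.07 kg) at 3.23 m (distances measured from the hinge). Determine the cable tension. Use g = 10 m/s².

About the hinge:
Beam weight: 38.7 × 10 = 387 N down at 1.755 m → arm 1.755 m, τ = 387 × 1.755 = 679.2 N·m clockwise.
Load: 14 × 10 = 140 N down at 2.92 m → arm 2.92 m, τ = 140 × 2.92 = 408.8 N·m clockwise.
Hanging mass: 38.2 × 10 = 382 N down at 1.1 m → arm 1.1 m, τ = 382 × 1.1 = 420.2 N·m clockwise.
Bucket of sand: 8.07 × 10 = 80.7 N down at 3.23 m → arm 3.23 m, τ = 80.7 × 3.23 = 260.7 N·m clockwise.
Total clockwise load moment = 1769 N·m.
The cable tension T acts at 3.51 m; only its component perpendicular to the rod, T sinθ, produces torque. sinθ = h/√(h²+d²) = 2.32/√(2.32²+3.51²) = 0.5514.
Στ = 0 ⇒ T × 3.51 × 0.5514 = 1769 ⇒ T = 1769 / 1.935 = 914 N.

T ≈ 914 N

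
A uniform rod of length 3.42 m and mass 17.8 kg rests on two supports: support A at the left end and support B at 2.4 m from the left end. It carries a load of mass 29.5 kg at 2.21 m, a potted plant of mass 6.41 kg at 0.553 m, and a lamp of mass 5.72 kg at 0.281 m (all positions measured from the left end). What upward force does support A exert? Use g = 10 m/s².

Taking torques about support B:
Beam weight: 17.8 × 10 = 178 N down at 1.71 m → arm 0.69 m, τ = 178 × 0.69 = 122.8 N·m counterclockwise.
Load: 29.5 × 10 = 295 N down at 2.21 m → arm 0.19 m, τ = 295 × 0.19 = 56.05 N·m counterclockwise.
Potted plant: 6.41 × 10 = 64.1 N down at 0.553 m → arm 1.847 m, τ = 64.1 × 1.847 = 118.4 N·m counterclockwise.
Lamp: 5.72 × 10 = 57.2 N down at 0.281 m → arm 2.119 m, τ = 57.2 × 2.119 = 121.2 N·m counterclockwise.
Net load moment about support B = 418.4 N·m counterclockwise.
Reaction R at support A is upward at 0 m, arm 2.4 m → moment R × 2.4 clockwise.
For rotational equilibrium, R × 2.4 = 418.4, so R = 174 N.

R_A ≈ 174 N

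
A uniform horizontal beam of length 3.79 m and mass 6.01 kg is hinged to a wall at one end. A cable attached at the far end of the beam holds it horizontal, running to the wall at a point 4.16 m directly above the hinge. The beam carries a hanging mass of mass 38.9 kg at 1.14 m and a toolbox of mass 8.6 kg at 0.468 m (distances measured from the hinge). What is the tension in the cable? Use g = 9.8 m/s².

T ≈ 209 N

About the hinge:
Beam weight: 6.01 × 9.8 = 58.9 N down at 1.895 m → arm 1.895 m, τ = 58.9 × 1.895 = 111.6 N·m clockwise.
Hanging mass: 38.9 × 9.8 = 381.2 N down at 1.14 m → arm 1.14 m, τ = 381.2 × 1.14 = 434.6 N·m clockwise.
Toolbox: 8.6 × 9.8 = 84.28 N down at 0.468 m → arm 0.468 m, τ = 84.28 × 0.468 = 39.44 N·m clockwise.
Total clockwise load moment = 585.6 N·m.
The cable tension T acts at 3.79 m; only its component perpendicular to the beam, T sinθ, produces torque. sinθ = h/√(h²+d²) = 4.16/√(4.16²+3.79²) = 0.7392.
Setting net torque to zero: T × 3.79 × 0.7392 = 585.6 → T = 585.6 / 2.802 = 209 N.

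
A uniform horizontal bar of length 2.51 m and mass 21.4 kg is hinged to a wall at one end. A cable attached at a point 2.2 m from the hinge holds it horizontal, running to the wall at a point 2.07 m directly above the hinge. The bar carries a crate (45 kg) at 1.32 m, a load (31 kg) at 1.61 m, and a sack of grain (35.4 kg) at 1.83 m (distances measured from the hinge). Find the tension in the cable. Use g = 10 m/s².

Sum moments about the hinge (the unknown hinge reaction has zero arm there).
Beam weight: 21.4 × 10 = 214 N down at 1.255 m → arm 1.255 m, τ = 214 × 1.255 = 268.6 N·m clockwise.
Crate: 45 × 10 = 450 N down at 1.32 m → arm 1.32 m, τ = 450 × 1.32 = 594 N·m clockwise.
Load: 31 × 10 = 310 N down at 1.61 m → arm 1.61 m, τ = 310 × 1.61 = 499.1 N·m clockwise.
Sack of grain: 35.4 × 10 = 354 N down at 1.83 m → arm 1.83 m, τ = 354 × 1.83 = 647.8 N·m clockwise.
Total clockwise load moment = 2010 N·m.
The cable tension T acts at 2.2 m; only its component perpendicular to the bar, T sinθ, produces torque. sinθ = h/√(h²+d²) = 2.07/√(2.07²+2.2²) = 0.6853.
Balancing moments: T × 2.2 × 0.6853 = 2010, giving T = 2010 / 1.508 = 1330 N.

T ≈ 1330 N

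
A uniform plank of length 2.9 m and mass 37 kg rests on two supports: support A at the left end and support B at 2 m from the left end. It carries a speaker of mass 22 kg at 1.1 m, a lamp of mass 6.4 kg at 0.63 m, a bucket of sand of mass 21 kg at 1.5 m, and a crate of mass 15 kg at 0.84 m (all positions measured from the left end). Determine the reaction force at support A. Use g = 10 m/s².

Choose support B as the axis so its reaction then has zero moment arm.
Beam weight: 37 × 10 = 370 N down at 1.45 m → arm 0.55 m, τ = 370 × 0.55 = 203.5 N·m counterclockwise.
Speaker: 22 × 10 = 220 N down at 1.1 m → arm 0.9 m, τ = 220 × 0.9 = 198 N·m counterclockwise.
Lamp: 6.4 × 10 = 64 N down at 0.63 m → arm 1.37 m, τ = 64 × 1.37 = 87.68 N·m counterclockwise.
Bucket of sand: 21 × 10 = 210 N down at 1.5 m → arm 0.5 m, τ = 210 × 0.5 = 105 N·m counterclockwise.
Crate: 15 × 10 = 150 N down at 0.84 m → arm 1.16 m, τ = 150 × 1.16 = 174 N·m counterclockwise.
Net load moment about support B = 768.2 N·m counterclockwise.
Reaction R at support A is upward at 0 m, arm 2 m → moment R × 2 clockwise.
Setting net torque to zero: R × 2 = 768.2 → R = 384 N.

R_A ≈ 384 N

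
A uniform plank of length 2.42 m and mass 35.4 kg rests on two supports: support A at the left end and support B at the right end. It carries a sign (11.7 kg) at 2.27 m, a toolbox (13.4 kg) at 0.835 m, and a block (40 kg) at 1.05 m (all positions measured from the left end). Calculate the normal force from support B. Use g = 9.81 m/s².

R_B ≈ 497 N

About support A:
Beam weight: 35.4 × 9.81 = 347.3 N down at 1.21 m → arm 1.21 m, τ = 347.3 × 1.21 = 420.2 N·m clockwise.
Sign: 11.7 × 9.81 = 114.8 N down at 2.27 m → arm 2.27 m, τ = 114.8 × 2.27 = 260.6 N·m clockwise.
Toolbox: 13.4 × 9.81 = 131.5 N down at 0.835 m → arm 0.835 m, τ = 131.5 × 0.835 = 109.8 N·m clockwise.
Block: 40 × 9.81 = 392.4 N down at 1.05 m → arm 1.05 m, τ = 392.4 × 1.05 = 412 N·m clockwise.
Net load moment about support A = 1203 N·m clockwise.
Reaction R at support B is upward at 2.42 m, arm 2.42 m → moment R × 2.42 counterclockwise.
Στ = 0 ⇒ R × 2.42 = 1203 ⇒ R = 497 N.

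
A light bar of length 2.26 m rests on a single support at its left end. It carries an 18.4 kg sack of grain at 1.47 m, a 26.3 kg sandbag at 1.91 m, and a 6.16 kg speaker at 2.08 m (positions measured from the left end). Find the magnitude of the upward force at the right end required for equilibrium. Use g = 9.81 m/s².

Taking torques about the left end:
Sack of grain: 18.4 × 9.81 = 180.5 N down at 1.47 m → arm 1.47 m, τ = 180.5 × 1.47 = 265.3 N·m clockwise.
Sandbag: 26.3 × 9.81 = 258 N down at 1.91 m → arm 1.91 m, τ = 258 × 1.91 = 492.8 N·m clockwise.
Speaker: 6.16 × 9.81 = 60.43 N down at 2.08 m → arm 2.08 m, τ = 60.43 × 2.08 = 125.7 N·m clockwise.
Net moment of the loads = 883.8 N·m clockwise.
The upward force F acts at the right end, arm 2.26 m, giving F × 2.26 counterclockwise.
Στ = 0 ⇒ F × 2.26 = 883.8 ⇒ F = 883.8 / 2.26 = 391 N.

F ≈ 391 N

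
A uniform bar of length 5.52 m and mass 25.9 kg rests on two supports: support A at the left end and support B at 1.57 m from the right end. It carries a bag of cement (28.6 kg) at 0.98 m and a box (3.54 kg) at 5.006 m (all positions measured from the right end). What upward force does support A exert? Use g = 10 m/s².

Sum moments about support B (its reaction then has zero moment arm).
Beam weight: 25.9 × 10 = 259 N down at 2.76 m → arm 1.19 m, τ = 259 × 1.19 = 308.2 N·m counterclockwise.
Bag of cement: 28.6 × 10 = 286 N down at 0.98 m → arm 0.59 m, τ = 286 × 0.59 = 168.7 N·m clockwise.
Box: 3.54 × 10 = 35.4 N down at 5.006 m → arm 3.436 m, τ = 35.4 × 3.436 = 121.6 N·m counterclockwise.
Net load moment about support B = 261.1 N·m counterclockwise.
Reaction R at support A is upward at 5.52 m, arm 3.95 m → moment R × 3.95 clockwise.
Balancing moments: R × 3.95 = 261.1, giving R = 66.1 N.

R_A ≈ 66.1 N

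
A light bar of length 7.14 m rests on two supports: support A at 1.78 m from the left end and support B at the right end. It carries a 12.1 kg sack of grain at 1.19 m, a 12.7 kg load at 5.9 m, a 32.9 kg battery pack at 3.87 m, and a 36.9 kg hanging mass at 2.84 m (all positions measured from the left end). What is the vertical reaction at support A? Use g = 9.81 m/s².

Sum moments about support B (its reaction then has zero moment arm).
Sack of grain: 12.1 × 9.81 = 118.7 N down at 1.19 m → arm 5.95 m, τ = 118.7 × 5.95 = 706.3 N·m counterclockwise.
Load: 12.7 × 9.81 = 124.6 N down at 5.9 m → arm 1.24 m, τ = 124.6 × 1.24 = 154.5 N·m counterclockwise.
Battery pack: 32.9 × 9.81 = 322.7 N down at 3.87 m → arm 3.27 m, τ = 322.7 × 3.27 = 1055 N·m counterclockwise.
Hanging mass: 36.9 × 9.81 = 362 N down at 2.84 m → arm 4.3 m, τ = 362 × 4.3 = 1557 N·m counterclockwise.
Net load moment about support B = 3473 N·m counterclockwise.
Reaction R at support A is upward at 1.78 m, arm 5.36 m → moment R × 5.36 clockwise.
Στ = 0 ⇒ R × 5.36 = 3473 ⇒ R = 648 N.

R_A ≈ 648 N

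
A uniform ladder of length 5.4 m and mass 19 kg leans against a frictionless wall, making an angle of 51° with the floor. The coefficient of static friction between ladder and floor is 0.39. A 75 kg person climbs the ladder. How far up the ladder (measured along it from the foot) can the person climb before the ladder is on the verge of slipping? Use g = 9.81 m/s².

d ≈ 2.58 m

Sum moments about the foot of the ladder (the floor normal and friction both act there and drop out).
Ladder weight 19×9.81 = 186.4 N acts at 2.7 m along the ladder; its horizontal arm is 2.7·cos51° = 1.699 m → τ = 316.7 N·m clockwise.
Person weight 75×9.81 = 735.8 N at distance d → arm d·cos51° → τ = 735.8·d·0.6293 clockwise.
Wall normal N at the top has arm L sinθ = 4.197 m counterclockwise, so Στ = 0 gives N·4.197 = 316.7 + 463·d.
ΣFy = 0 ⇒ N_floor = 922.2 N, so the maximum friction is μ_s·N_floor = 0.39×922.2 = 359.7 N. ΣFx = 0 ⇒ N_wall = f, so at the slipping point N = 359.7 N.
Substituting: 359.7×4.197 = 316.7 + 463·d ⇒ d = (1510 − 316.7) / 463 = 2.58 m.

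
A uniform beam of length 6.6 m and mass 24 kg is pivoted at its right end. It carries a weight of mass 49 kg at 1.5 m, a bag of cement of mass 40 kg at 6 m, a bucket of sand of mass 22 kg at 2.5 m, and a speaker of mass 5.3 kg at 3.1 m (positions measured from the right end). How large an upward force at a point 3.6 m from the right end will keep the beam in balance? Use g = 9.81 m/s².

Take moments about the right end.
Beam weight: 24 × 9.81 = 235.4 N down at 3.3 m → arm 3.3 m, τ = 235.4 × 3.3 = 776.8 N·m counterclockwise.
Weight: 49 × 9.81 = 480.7 N down at 1.5 m → arm 1.5 m, τ = 480.7 × 1.5 = 721 N·m counterclockwise.
Bag of cement: 40 × 9.81 = 392.4 N down at 6 m → arm 6 m, τ = 392.4 × 6 = 2354 N·m counterclockwise.
Bucket of sand: 22 × 9.81 = 215.8 N down at 2.5 m → arm 2.5 m, τ = 215.8 × 2.5 = 539.5 N·m counterclockwise.
Speaker: 5.3 × 9.81 = 51.99 N down at 3.1 m → arm 3.1 m, τ = 51.99 × 3.1 = 161.2 N·m counterclockwise.
Net moment of the loads = 4552 N·m counterclockwise.
The upward force F acts at a point 3.6 m from the right end, arm 3.6 m, giving F × 3.6 clockwise.
Setting net torque to zero: F × 3.6 = 4552 → F = 4552 / 3.6 = 1260 N.

F ≈ 1260 N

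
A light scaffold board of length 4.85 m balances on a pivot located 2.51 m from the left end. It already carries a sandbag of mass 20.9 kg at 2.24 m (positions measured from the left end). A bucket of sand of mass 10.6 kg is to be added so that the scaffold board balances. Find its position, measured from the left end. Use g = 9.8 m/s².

Choose the pivot (at 2.51 m from the left end) as the axis so the support reaction has zero arm there.
Sandbag: 20.9 × 9.8 = 204.8 N down at 2.24 m → arm 0.27 m, τ = 204.8 × 0.27 = 55.3 N·m counterclockwise.
Net moment of existing loads = 55.3 N·m counterclockwise.
The bucket of sand weighs 10.6 × 9.8 = 103.9 N and must supply an equal clockwise moment, so its lever arm about the pivot is 55.3 / 103.9 = 0.532 m.
That puts it at 2.51 + 0.532 = 3.04 m from the left end.

x ≈ 3.04 m from the left end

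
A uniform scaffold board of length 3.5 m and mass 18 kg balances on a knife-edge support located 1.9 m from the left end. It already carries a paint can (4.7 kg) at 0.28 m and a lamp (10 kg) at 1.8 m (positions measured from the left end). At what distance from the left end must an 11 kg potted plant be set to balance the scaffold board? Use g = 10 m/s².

Take moments about the knife-edge support (at 1.9 m from the left end).
Beam weight: 18 × 10 = 180 N down at 1.75 m → arm 0.15 m, τ = 180 × 0.15 = 27 N·m counterclockwise.
Paint can: 4.7 × 10 = 47 N down at 0.28 m → arm 1.62 m, τ = 47 × 1.62 = 76.14 N·m counterclockwise.
Lamp: 10 × 10 = 100 N down at 1.8 m → arm 0.1 m, τ = 100 × 0.1 = 10 N·m counterclockwise.
Net moment of existing loads = 113.1 N·m counterclockwise.
The potted plant weighs 11 × 10 = 110 N and must supply an equal clockwise moment, so its lever arm about the knife-edge support is 113.1 / 110 = 1.03 m.
That puts it at 1.9 + 1.03 = 2.93 m from the left end.

x ≈ 2.93 m from the left end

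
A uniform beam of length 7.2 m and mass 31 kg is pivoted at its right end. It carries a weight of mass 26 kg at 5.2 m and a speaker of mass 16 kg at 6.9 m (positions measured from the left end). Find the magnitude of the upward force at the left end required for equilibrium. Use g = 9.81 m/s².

F ≈ 229 N

Take moments about the right end.
Beam weight: 31 × 9.81 = 304.1 N down at 3.6 m → arm 3.6 m, τ = 304.1 × 3.6 = 1095 N·m counterclockwise.
Weight: 26 × 9.81 = 255.1 N down at 5.2 m → arm 2 m, τ = 255.1 × 2 = 510.2 N·m counterclockwise.
Speaker: 16 × 9.81 = 157 N down at 6.9 m → arm 0.3 m, τ = 157 × 0.3 = 47.1 N·m counterclockwise.
Net moment of the loads = 1652 N·m counterclockwise.
The upward force F acts at the left end, arm 7.2 m, giving F × 7.2 clockwise.
For rotational equilibrium, F × 7.2 = 1652, so F = 1652 / 7.2 = 229 N.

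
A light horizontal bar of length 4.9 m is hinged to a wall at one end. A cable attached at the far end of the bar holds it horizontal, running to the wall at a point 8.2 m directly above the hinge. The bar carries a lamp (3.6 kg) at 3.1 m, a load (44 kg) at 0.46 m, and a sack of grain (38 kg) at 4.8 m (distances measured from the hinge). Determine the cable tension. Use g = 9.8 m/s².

Take moments about the hinge.
Lamp: 3.6 × 9.8 = 35.28 N down at 3.1 m → arm 3.1 m, τ = 35.28 × 3.1 = 109.4 N·m clockwise.
Load: 44 × 9.8 = 431.2 N down at 0.46 m → arm 0.46 m, τ = 431.2 × 0.46 = 198.4 N·m clockwise.
Sack of grain: 38 × 9.8 = 372.4 N down at 4.8 m → arm 4.8 m, τ = 372.4 × 4.8 = 1788 N·m clockwise.
Total clockwise load moment = 2096 N·m.
The cable tension T acts at 4.9 m; only its component perpendicular to the bar, T sinθ, produces torque. sinθ = h/√(h²+d²) = 8.2/√(8.2²+4.9²) = 0.8584.
Setting net torque to zero: T × 4.9 × 0.8584 = 2096 → T = 2096 / 4.206 = 498 N.

T ≈ 498 N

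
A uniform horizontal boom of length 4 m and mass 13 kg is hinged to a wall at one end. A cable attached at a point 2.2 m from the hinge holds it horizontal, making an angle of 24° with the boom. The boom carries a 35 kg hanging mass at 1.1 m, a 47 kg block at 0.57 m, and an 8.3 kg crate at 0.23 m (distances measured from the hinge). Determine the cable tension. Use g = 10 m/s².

T ≈ 1040 N

Taking torques about the hinge:
Beam weight: 13 × 10 = 130 N down at 2 m → arm 2 m, τ = 130 × 2 = 260 N·m clockwise.
Hanging mass: 35 × 10 = 350 N down at 1.1 m → arm 1.1 m, τ = 350 × 1.1 = 385 N·m clockwise.
Block: 47 × 10 = 470 N down at 0.57 m → arm 0.57 m, τ = 470 × 0.57 = 267.9 N·m clockwise.
Crate: 8.3 × 10 = 83 N down at 0.23 m → arm 0.23 m, τ = 83 × 0.23 = 19.09 N·m clockwise.
Total clockwise load moment = 932 N·m.
The cable tension T acts at 2.2 m; only its component perpendicular to the boom, T sinθ, produces torque. sin 24° = 0.4067.
For rotational equilibrium, T × 2.2 × 0.4067 = 932, so T = 932 / 0.8947 = 1040 N.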